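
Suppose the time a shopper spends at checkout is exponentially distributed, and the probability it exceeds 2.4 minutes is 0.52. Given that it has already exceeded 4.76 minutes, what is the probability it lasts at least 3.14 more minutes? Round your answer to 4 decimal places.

From e^(−λ·2.4) = 0.52, λ = −ln(0.52)/2.4 = 0.272469.
Memoryless: P(X > 4.76+3.14 | X > 4.76) = P(X > 3.14) = e^(−0.272469·3.14) ≈ 0.4250.

0.4250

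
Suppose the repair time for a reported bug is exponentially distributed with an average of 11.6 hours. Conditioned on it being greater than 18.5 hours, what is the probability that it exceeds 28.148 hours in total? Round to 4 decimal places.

The rate is λ = 1/11.6 = 0.0862069 per hour.
P(X > s+t | X > s) = e^(−λ(s+t))/e^(−λs) = e^(−λt), independent of s = 18.5.
P(X > 9.648) = e^(−0.83172) ≈ 0.4353.

0.4353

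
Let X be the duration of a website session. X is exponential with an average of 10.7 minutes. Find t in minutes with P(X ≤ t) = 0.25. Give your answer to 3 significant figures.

The rate is λ = 1/10.7 = 0.0934579 per minute.
Set 1 − e^(−λt) = 0.25, so t = −ln(0.75)/λ = 0.28768/0.0934579 ≈ 3.0782 minutes.

3.08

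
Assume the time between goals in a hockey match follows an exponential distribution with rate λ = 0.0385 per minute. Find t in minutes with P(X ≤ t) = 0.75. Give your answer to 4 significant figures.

36.01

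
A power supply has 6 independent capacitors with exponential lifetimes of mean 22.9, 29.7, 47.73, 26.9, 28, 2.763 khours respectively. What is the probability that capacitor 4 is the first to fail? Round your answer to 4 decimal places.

Rates: λ_i = 1/mean_i → 0.0436681, 0.03367, 0.0209512, 0.0371747, 0.0357143, 0.361925; Σλ = 0.533104.
P(capacitor 4 first) = λ_4/Σλ = 0.0371747/0.533104 ≈ 0.0697.

0.0697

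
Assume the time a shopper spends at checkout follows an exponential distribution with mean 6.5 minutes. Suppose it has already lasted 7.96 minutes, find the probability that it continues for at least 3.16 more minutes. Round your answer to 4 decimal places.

The rate is λ = 1/6.5 = 0.153846 per minute.
P(X > s+t | X > s) = e^(−λ(s+t))/e^(−λs) = e^(−λt), independent of s = 7.96.
P(X > 3.16) = e^(−0.48615) ≈ 0.6150.

0.6150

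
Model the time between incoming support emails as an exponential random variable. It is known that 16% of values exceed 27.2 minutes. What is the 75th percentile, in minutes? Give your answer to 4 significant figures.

e^(−λ·27.2) = 0.16 ⇒ λ = −ln(0.16)/27.2 = 0.0673743.
75th percentile: 1 − e^(−λt) = 0.75, t = −ln(0.25)/λ = 20.576 minutes.

20.58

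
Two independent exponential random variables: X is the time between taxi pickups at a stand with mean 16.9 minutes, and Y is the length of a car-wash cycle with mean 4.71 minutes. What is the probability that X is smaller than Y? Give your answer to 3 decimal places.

0.218

λ_1 = 1/16.9 = 0.0591716, λ_2 = 1/4.71 = 0.212314.
For independent exponentials, P(X < Y) = λ_1/(λ_1+λ_2) = 0.0591716/0.271486 ≈ 0.218.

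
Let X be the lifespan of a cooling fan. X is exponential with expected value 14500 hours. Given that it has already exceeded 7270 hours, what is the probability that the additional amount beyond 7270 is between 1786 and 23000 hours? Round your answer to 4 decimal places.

0.6794

The rate is λ = 1/14500 = 0.0000689655 per hour.
Memoryless: the residual past 7270 is again Exp(λ).
P(1786 < residual < 23000) = e^(−λ·1786) − e^(−λ·23000) = 0.88411 − 0.20470 ≈ 0.6794.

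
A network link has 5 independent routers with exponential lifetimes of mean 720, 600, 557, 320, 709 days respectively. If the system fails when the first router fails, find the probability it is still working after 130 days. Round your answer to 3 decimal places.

The first failure time is exponential with rate Σλ_i = 1/720 + 1/600 + 1/557 + 1/320 + 1/709 = 0.00938632 per day.
P(min > 130) = e^(−0.00938632·130) = e^(−1.2202) ≈ 0.295.

0.295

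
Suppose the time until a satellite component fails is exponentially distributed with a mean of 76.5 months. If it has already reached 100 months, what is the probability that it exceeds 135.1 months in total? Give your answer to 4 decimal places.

The rate is λ = 1/76.5 = 0.0130719 per month.
P(X > s+t | X > s) = e^(−λ(s+t))/e^(−λs) = e^(−λt), independent of s = 100.
P(X > 35.1) = e^(−0.45882) ≈ 0.6320.

0.6320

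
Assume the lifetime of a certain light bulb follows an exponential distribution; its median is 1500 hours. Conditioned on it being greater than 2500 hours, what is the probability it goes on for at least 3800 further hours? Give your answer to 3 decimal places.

For an exponential, median = ln(2)/λ, so λ = ln 2 / 1500 = 0.000462098 per hour.
By the memoryless property, P(X > 2500+3800 | X > 2500) = P(X > 3800).
P(X > 3800) = e^(−1.756) ≈ 0.173.

0.173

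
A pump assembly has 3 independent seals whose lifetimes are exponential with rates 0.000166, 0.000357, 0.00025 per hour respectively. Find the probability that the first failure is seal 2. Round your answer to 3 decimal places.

The time to first failure is exponential with rate Σλ = 0.000166 + 0.000357 + 0.00025 = 0.000773.
P(seal 2 first) = λ_2/Σλ = 0.000357/0.000773 ≈ 0.462.

0.462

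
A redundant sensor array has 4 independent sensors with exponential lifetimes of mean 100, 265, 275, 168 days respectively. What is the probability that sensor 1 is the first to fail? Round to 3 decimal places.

0.428

Rates: λ_i = 1/mean_i → 0.01, 0.00377358, 0.00363636, 0.00595238; Σλ = 0.0233623.
P(sensor 1 first) = λ_1/Σλ = 0.01/0.0233623 ≈ 0.428.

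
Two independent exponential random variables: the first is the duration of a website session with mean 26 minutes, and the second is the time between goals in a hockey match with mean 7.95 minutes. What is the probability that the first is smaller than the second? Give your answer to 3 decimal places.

λ_1 = 1/26 = 0.0384615, λ_2 = 1/7.95 = 0.125786.
For independent exponentials, P(the first < the second) = λ_1/(λ_1+λ_2) = 0.0384615/0.164248 ≈ 0.234.

0.234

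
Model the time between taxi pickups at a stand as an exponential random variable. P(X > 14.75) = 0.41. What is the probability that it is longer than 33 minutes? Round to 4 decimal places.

0.1360

e^(−λ·14.75) = 0.41 ⇒ λ = −ln(0.41)/14.75 = 0.0604473.
P(X > 33) = e^(−0.0604473·33) = e^(−1.9948) ≈ 0.1360.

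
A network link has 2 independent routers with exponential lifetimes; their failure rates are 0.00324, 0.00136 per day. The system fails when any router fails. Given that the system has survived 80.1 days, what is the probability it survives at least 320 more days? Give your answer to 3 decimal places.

Time to first failure ~ Exp(Σλ) with Σλ = 0.0046.
By memorylessness, P(T > 80.1+320 | T > 80.1) = P(T > 320) = e^(−0.0046·320) ≈ 0.229.

0.229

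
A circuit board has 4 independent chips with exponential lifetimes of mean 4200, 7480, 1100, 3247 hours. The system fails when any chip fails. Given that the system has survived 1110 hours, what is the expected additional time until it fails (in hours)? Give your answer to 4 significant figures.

629.4

First-failure rate Σλ = 1/4200 + 1/7480 + 1/1100 + 1/3247 = 0.00158885.
By memorylessness the expected residual is 1/Σλ = 629.385 hours, regardless of the 1110 already elapsed.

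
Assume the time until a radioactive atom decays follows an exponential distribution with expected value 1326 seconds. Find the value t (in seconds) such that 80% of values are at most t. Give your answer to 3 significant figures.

2130

The rate is λ = 1/1326 = 0.000754148 per second.
Set 1 − e^(−λt) = 0.8, so t = −ln(0.2)/λ = 1.6094/0.000754148 ≈ 2134.11 seconds.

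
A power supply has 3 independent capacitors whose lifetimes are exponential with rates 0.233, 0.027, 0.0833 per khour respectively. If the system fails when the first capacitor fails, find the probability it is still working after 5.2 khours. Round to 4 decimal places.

0.1678

The time to first failure is exponential with rate Σλ = 0.233 + 0.027 + 0.0833 = 0.3433.
P(min > 5.2) = e^(−0.3433·5.2) = e^(−1.7852) ≈ 0.1678.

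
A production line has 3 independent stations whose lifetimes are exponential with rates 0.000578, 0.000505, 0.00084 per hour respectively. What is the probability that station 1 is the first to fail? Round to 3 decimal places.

0.301

The time to first failure is exponential with rate Σλ = 0.000578 + 0.000505 + 0.00084 = 0.001923.
P(station 1 first) = λ_1/Σλ = 0.000578/0.001923 ≈ 0.301.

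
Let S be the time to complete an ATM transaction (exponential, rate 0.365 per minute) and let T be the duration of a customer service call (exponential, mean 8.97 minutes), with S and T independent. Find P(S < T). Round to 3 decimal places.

λ_1 = 0.365, λ_2 = 1/8.97 = 0.111483.
For independent exponentials, P(S < T) = λ_1/(λ_1+λ_2) = 0.365/0.476483 ≈ 0.766.

0.766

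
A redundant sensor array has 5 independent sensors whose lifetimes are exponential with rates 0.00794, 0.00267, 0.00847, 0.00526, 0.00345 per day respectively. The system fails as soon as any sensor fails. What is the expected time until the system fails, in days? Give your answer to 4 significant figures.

The time to first failure is exponential with rate Σλ = 0.00794 + 0.00267 + 0.00847 + 0.00526 + 0.00345 = 0.02779.
E[min] = 1/Σλ = 1/0.02779 = 35.9842 days.

35.98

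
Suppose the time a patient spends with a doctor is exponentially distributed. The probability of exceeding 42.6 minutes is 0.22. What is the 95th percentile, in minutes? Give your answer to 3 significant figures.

84.3

e^(−λ·42.6) = 0.22 ⇒ λ = −ln(0.22)/42.6 = 0.0355429.
95th percentile: 1 − e^(−λt) = 0.95, t = −ln(0.05)/λ = 84.285 minutes.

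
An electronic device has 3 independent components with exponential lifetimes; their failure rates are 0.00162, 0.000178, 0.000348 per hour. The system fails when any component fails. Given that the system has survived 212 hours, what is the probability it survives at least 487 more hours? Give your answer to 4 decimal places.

Time to first failure ~ Exp(Σλ) with Σλ = 0.002146.
By memorylessness, P(T > 212+487 | T > 212) = P(T > 487) = e^(−0.002146·487) ≈ 0.3517.

0.3517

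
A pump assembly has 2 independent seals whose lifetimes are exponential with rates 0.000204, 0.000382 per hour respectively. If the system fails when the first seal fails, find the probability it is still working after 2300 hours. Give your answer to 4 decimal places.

The time to first failure is exponential with rate Σλ = 0.000204 + 0.000382 = 0.000586.
P(min > 2300) = e^(−0.000586·2300) = e^(−1.3478) ≈ 0.2598.

0.2598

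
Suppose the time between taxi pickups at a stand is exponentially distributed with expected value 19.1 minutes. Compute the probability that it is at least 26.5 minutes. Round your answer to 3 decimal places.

The rate is λ = 1/19.1 = 0.052356 per minute.
P(X > 26.5) = e^(−λ·26.5) = e^(−1.3874) ≈ 0.250.

0.250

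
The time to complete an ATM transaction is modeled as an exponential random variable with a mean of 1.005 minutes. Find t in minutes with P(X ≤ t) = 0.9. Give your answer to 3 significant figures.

2.31

The rate is λ = 1/1.005 = 0.995025 per minute.
Set 1 − e^(−λt) = 0.9, so t = −ln(0.1)/λ = 2.3026/0.995025 ≈ 2.3141 minutes.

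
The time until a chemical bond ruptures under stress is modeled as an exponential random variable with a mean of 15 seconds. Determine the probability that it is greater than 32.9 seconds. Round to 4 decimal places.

The rate is λ = 1/15 = 0.0666667 per second.
P(X > 32.9) = e^(−λ·32.9) = e^(−2.1933) ≈ 0.1115.

0.1115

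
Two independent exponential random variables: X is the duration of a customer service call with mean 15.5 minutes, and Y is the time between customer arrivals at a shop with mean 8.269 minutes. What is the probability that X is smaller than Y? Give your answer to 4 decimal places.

0.3479

λ_1 = 1/15.5 = 0.0645161, λ_2 = 1/8.269 = 0.120934.
For independent exponentials, P(X < Y) = λ_1/(λ_1+λ_2) = 0.0645161/0.18545 ≈ 0.3479.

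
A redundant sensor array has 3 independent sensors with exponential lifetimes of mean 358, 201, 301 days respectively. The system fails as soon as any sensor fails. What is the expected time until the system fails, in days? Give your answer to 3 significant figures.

The first failure time is exponential with rate Σλ_i = 1/358 + 1/201 + 1/301 = 0.0110907 per day.
E[min] = 1/Σλ = 1/0.0110907 = 90.1658 days.

90.2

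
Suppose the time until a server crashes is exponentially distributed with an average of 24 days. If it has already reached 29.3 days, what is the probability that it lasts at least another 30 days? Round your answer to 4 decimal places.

0.2865

The rate is λ = 1/24 = 0.0416667 per day.
By the memoryless property, P(X > 29.3+30 | X > 29.3) = P(X > 30).
P(X > 30) = e^(−1.25) ≈ 0.2865.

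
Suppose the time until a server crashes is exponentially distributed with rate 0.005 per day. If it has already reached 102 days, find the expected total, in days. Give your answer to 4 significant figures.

302.0

By memorylessness, E[X | X > 102] = 102 + 1/λ = 102 + 200 = 302 days.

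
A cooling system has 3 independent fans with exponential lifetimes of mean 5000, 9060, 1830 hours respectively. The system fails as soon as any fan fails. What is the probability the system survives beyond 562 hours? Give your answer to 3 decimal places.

The first failure time is exponential with rate Σλ_i = 1/5000 + 1/9060 + 1/1830 = 0.000856823 per hour.
P(min > 562) = e^(−0.000856823·562) = e^(−0.48153) ≈ 0.618.

0.618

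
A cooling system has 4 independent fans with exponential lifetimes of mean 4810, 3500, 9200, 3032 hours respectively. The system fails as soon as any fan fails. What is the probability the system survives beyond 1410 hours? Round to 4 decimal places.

The first failure time is exponential with rate Σλ_i = 1/4810 + 1/3500 + 1/9200 + 1/3032 = 0.000932125 per hour.
P(min > 1410) = e^(−0.000932125·1410) = e^(−1.3143) ≈ 0.2687.

0.2687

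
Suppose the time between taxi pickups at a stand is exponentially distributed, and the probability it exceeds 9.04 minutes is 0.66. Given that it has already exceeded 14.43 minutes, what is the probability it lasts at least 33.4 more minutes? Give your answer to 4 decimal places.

From e^(−λ·9.04) = 0.66, λ = −ln(0.66)/9.04 = 0.0459641.
Memoryless: P(X > 14.43+33.4 | X > 14.43) = P(X > 33.4) = e^(−0.0459641·33.4) ≈ 0.2154.

0.2154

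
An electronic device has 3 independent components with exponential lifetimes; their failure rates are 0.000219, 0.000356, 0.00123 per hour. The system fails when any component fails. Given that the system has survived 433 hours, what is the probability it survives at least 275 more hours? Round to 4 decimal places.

0.6087

Time to first failure ~ Exp(Σλ) with Σλ = 0.001805.
By memorylessness, P(T > 433+275 | T > 433) = P(T > 275) = e^(−0.001805·275) ≈ 0.6087.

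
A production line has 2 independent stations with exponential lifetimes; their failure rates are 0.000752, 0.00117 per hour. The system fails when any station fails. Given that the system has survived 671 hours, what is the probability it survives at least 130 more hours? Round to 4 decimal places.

Time to first failure ~ Exp(Σλ) with Σλ = 0.001922.
By memorylessness, P(T > 671+130 | T > 671) = P(T > 130) = e^(−0.001922·130) ≈ 0.7789.

0.7789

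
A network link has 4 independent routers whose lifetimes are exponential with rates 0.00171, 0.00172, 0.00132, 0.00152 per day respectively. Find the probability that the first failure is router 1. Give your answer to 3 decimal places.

The time to first failure is exponential with rate Σλ = 0.00171 + 0.00172 + 0.00132 + 0.00152 = 0.00627.
P(router 1 first) = λ_1/Σλ = 0.00171/0.00627 ≈ 0.273.

0.273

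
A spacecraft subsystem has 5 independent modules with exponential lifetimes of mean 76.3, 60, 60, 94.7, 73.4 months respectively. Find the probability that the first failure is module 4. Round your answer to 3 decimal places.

0.150

Rates: λ_i = 1/mean_i → 0.0131062, 0.0166667, 0.0166667, 0.0105597, 0.013624; Σλ = 0.0706231.
P(module 4 first) = λ_4/Σλ = 0.0105597/0.0706231 ≈ 0.150.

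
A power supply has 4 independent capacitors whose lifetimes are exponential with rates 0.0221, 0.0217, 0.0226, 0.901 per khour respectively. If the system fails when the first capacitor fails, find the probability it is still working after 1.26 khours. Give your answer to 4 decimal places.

0.2955

The time to first failure is exponential with rate Σλ = 0.0221 + 0.0217 + 0.0226 + 0.901 = 0.9674.
P(min > 1.26) = e^(−0.9674·1.26) = e^(−1.2189) ≈ 0.2955.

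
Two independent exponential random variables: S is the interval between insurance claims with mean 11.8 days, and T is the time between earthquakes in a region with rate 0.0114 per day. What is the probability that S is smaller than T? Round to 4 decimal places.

0.8814

λ_1 = 1/11.8 = 0.0847458, λ_2 = 0.0114.
For independent exponentials, P(S < T) = λ_1/(λ_1+λ_2) = 0.0847458/0.0961458 ≈ 0.8814.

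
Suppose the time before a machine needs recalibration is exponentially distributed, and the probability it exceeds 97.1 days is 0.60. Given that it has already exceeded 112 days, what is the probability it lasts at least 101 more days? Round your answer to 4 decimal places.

0.5878

From e^(−λ·97.1) = 0.60, λ = −ln(0.60)/97.1 = 0.00526082.
Memoryless: P(X > 112+101 | X > 112) = P(X > 101) = e^(−0.00526082·101) ≈ 0.5878.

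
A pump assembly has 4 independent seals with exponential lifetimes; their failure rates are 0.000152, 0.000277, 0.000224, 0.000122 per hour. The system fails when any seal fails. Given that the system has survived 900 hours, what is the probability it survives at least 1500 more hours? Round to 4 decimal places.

0.3127

Time to first failure ~ Exp(Σλ) with Σλ = 0.000775.
By memorylessness, P(T > 900+1500 | T > 900) = P(T > 1500) = e^(−0.000775·1500) ≈ 0.3127.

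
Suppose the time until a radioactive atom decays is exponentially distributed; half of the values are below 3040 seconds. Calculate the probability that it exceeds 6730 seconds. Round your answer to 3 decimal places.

0.216

For an exponential, median = ln(2)/λ, so λ = ln 2 / 3040 = 0.000228009 per second.
P(X > 6730) = e^(−λ·6730) = e^(−1.5345) ≈ 0.216.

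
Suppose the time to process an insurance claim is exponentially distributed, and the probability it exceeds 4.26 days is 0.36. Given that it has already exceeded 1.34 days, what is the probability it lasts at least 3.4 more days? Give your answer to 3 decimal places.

0.442

From e^(−λ·4.26) = 0.36, λ = −ln(0.36)/4.26 = 0.239824.
Memoryless: P(X > 1.34+3.4 | X > 1.34) = P(X > 3.4) = e^(−0.239824·3.4) ≈ 0.442.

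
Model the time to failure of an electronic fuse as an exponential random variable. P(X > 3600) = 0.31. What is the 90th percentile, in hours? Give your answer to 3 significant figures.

e^(−λ·3600) = 0.31 ⇒ λ = −ln(0.31)/3600 = 0.000325329.
90th percentile: 1 − e^(−λt) = 0.9, t = −ln(0.1)/λ = 7077.72 hours.

7080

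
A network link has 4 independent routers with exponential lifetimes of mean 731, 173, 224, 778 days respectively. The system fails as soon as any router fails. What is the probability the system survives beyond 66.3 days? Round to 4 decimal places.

0.4252

The first failure time is exponential with rate Σλ_i = 1/731 + 1/173 + 1/224 + 1/778 = 0.012898 per day.
P(min > 66.3) = e^(−0.012898·66.3) = e^(−0.85514) ≈ 0.4252.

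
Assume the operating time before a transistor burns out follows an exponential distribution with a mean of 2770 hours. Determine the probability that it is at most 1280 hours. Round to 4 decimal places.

0.3700

The rate is λ = 1/2770 = 0.000361011 per hour.
P(X ≤ 1280) = 1 − e^(−λ·1280) = 1 − e^(−0.46209) ≈ 0.3700.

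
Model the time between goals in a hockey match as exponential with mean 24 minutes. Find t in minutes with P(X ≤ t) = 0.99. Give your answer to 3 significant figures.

The rate is λ = 1/24 = 0.0416667 per minute.
Set 1 − e^(−λt) = 0.99, so t = −ln(0.01)/λ = 4.6052/0.0416667 ≈ 110.524 minutes.

111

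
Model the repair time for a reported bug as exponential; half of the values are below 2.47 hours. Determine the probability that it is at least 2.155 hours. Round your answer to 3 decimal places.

0.546

For an exponential, median = ln(2)/λ, so λ = ln 2 / 2.47 = 0.280626 per hour.
P(X > 2.155) = e^(−λ·2.155) = e^(−0.60475) ≈ 0.546.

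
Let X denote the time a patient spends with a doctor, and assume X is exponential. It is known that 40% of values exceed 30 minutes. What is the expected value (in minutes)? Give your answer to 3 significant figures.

e^(−λ·30) = 0.40 ⇒ λ = −ln(0.40)/30 = 0.030543.
Mean = 1/λ = 32.7407 minutes.

32.7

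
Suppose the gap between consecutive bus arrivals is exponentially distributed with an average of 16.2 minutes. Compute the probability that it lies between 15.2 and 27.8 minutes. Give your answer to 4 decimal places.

The rate is λ = 1/16.2 = 0.0617284 per minute.
P(15.2 < X < 27.8) = e^(−λ·15.2) − e^(−λ·27.8) = 0.39130 − 0.17977 ≈ 0.2115.

0.2115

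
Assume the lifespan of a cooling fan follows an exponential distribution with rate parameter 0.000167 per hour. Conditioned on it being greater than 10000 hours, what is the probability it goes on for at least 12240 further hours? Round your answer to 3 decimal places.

0.129

The exponential is memoryless, so the remaining time is again Exp(λ): the condition X > 10000 is irrelevant.
P(X > 12240) = e^(−2.0441) ≈ 0.129.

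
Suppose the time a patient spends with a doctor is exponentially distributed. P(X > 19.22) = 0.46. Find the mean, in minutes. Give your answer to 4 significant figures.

e^(−λ·19.22) = 0.46 ⇒ λ = −ln(0.46)/19.22 = 0.0404021.
Mean = 1/λ = 24.7512 minutes.

24.75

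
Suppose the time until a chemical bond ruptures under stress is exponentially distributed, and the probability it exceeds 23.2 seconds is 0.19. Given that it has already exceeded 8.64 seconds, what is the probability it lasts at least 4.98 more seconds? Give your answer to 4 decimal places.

0.7001

From e^(−λ·23.2) = 0.19, λ = −ln(0.19)/23.2 = 0.0715832.
Memoryless: P(X > 8.64+4.98 | X > 8.64) = P(X > 4.98) = e^(−0.0715832·4.98) ≈ 0.7001.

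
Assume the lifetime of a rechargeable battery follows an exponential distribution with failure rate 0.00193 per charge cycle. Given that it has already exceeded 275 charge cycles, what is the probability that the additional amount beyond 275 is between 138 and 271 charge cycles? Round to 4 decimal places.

0.1735

Memoryless: the residual past 275 is again Exp(λ).
P(138 < residual < 271) = e^(−λ·138) − e^(−λ·271) = 0.76618 − 0.59272 ≈ 0.1735.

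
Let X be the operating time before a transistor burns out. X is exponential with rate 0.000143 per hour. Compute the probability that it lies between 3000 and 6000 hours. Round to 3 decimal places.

0.227

P(3000 < X < 6000) = e^(−λ·3000) − e^(−λ·6000) = 0.65116 − 0.42401 ≈ 0.227.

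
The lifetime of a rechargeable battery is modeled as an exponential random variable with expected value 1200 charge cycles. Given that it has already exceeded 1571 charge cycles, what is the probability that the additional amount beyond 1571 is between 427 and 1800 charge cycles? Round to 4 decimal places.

The rate is λ = 1/1200 = 0.000833333 per charge cycle.
Memoryless: the residual past 1571 is again Exp(λ).
P(427 < residual < 1800) = e^(−λ·427) − e^(−λ·1800) = 0.70059 − 0.22313 ≈ 0.4775.

0.4775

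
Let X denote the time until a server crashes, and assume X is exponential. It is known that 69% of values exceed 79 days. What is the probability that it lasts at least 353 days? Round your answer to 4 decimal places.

e^(−λ·79) = 0.69 ⇒ λ = −ln(0.69)/79 = 0.00469701.
P(X > 353) = e^(−0.00469701·353) = e^(−1.658) ≈ 0.1905.

0.1905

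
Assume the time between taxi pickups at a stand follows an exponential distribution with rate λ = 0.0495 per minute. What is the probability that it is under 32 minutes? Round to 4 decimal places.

P(X ≤ 32) = 1 − e^(−λ·32) = 1 − e^(−1.584) ≈ 0.7948.

0.7948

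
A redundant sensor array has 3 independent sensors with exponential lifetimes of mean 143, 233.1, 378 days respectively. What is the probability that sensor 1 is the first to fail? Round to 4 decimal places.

0.5021

Rates: λ_i = 1/mean_i → 0.00699301, 0.00429, 0.0026455; Σλ = 0.0139285.
P(sensor 1 first) = λ_1/Σλ = 0.00699301/0.0139285 ≈ 0.5021.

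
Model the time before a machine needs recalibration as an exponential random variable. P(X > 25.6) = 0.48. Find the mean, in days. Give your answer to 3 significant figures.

34.9

e^(−λ·25.6) = 0.48 ⇒ λ = −ln(0.48)/25.6 = 0.0286707.
Mean = 1/λ = 34.8788 days.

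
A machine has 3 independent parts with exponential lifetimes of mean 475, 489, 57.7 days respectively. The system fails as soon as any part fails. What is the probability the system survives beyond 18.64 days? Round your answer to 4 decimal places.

0.6700

The first failure time is exponential with rate Σλ_i = 1/475 + 1/489 + 1/57.7 = 0.0214813 per day.
P(min > 18.64) = e^(−0.0214813·18.64) = e^(−0.40041) ≈ 0.6700.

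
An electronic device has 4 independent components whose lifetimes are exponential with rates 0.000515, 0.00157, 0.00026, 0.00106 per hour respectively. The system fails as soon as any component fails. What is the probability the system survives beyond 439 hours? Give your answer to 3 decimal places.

0.224

The time to first failure is exponential with rate Σλ = 0.000515 + 0.00157 + 0.00026 + 0.00106 = 0.003405.
P(min > 439) = e^(−0.003405·439) = e^(−1.4948) ≈ 0.224.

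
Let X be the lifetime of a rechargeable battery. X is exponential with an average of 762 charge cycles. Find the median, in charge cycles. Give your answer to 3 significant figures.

The rate is λ = 1/762 = 0.00131234 per charge cycle.
Set 1 − e^(−λt) = 0.5, so t = −ln(0.5)/λ = 0.69315/0.00131234 ≈ 528.178 charge cycles.

528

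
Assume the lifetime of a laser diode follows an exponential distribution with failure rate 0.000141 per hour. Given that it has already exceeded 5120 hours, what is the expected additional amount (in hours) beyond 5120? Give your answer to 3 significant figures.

7090

By memorylessness, the remaining amount past any threshold is again Exp(λ) with mean 1/λ = 7092.2 hours.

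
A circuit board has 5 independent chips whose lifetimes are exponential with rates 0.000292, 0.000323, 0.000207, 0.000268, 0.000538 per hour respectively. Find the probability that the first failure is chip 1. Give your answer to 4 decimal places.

The time to first failure is exponential with rate Σλ = 0.000292 + 0.000323 + 0.000207 + 0.000268 + 0.000538 = 0.001628.
P(chip 1 first) = λ_1/Σλ = 0.000292/0.001628 ≈ 0.1794.

0.1794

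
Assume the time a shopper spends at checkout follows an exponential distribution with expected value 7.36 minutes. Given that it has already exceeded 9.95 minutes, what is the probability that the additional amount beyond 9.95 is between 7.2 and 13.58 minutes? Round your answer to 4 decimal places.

The rate is λ = 1/7.36 = 0.13587 per minute.
Memoryless: the residual past 9.95 is again Exp(λ).
P(7.2 < residual < 13.58) = e^(−λ·7.2) − e^(−λ·13.58) = 0.37596 − 0.15801 ≈ 0.2180.

0.2180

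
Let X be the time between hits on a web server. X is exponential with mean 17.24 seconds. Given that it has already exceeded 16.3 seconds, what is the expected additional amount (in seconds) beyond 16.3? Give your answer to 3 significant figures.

17.2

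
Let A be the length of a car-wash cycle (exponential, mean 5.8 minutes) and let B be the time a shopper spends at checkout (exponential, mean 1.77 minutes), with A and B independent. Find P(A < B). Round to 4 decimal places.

0.2338

λ_1 = 1/5.8 = 0.172414, λ_2 = 1/1.77 = 0.564972.
For independent exponentials, P(A < B) = λ_1/(λ_1+λ_2) = 0.172414/0.737386 ≈ 0.2338.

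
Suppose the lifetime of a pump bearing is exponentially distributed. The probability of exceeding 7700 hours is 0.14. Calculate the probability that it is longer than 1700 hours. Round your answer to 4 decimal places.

0.6479

e^(−λ·7700) = 0.14 ⇒ λ = −ln(0.14)/7700 = 0.000255339.
P(X > 1700) = e^(−0.000255339·1700) = e^(−0.43408) ≈ 0.6479.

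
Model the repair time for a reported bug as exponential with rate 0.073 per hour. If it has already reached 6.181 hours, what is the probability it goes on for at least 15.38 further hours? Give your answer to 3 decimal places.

0.325

The exponential is memoryless, so the remaining time is again Exp(λ): the condition X > 6.181 is irrelevant.
P(X > 15.38) = e^(−1.1227) ≈ 0.325.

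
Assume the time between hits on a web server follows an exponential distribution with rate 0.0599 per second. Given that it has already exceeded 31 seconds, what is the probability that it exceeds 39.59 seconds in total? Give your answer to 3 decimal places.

By the memoryless property, P(X > 31+8.59 | X > 31) = P(X > 8.59).
P(X > 8.59) = e^(−0.51454) ≈ 0.598.

0.598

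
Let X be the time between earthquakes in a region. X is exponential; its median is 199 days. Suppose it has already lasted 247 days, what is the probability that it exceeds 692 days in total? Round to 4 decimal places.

For an exponential, median = ln(2)/λ, so λ = ln 2 / 199 = 0.00348315 per day.
The exponential is memoryless, so the remaining time is again Exp(λ): the condition X > 247 is irrelevant.
P(X > 445) = e^(−1.55) ≈ 0.2122.

0.2122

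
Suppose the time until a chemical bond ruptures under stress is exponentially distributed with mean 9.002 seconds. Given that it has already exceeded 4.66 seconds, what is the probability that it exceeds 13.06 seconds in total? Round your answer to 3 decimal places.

0.393

The rate is λ = 1/9.002 = 0.111086 per second.
The exponential is memoryless, so the remaining time is again Exp(λ): the condition X > 4.66 is irrelevant.
P(X > 8.4) = e^(−0.93313) ≈ 0.393.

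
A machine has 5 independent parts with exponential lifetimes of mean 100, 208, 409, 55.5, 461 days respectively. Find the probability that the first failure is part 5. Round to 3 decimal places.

0.058

Rates: λ_i = 1/mean_i → 0.01, 0.00480769, 0.00244499, 0.018018, 0.0021692; Σλ = 0.0374399.
P(part 5 first) = λ_5/Σλ = 0.0021692/0.0374399 ≈ 0.058.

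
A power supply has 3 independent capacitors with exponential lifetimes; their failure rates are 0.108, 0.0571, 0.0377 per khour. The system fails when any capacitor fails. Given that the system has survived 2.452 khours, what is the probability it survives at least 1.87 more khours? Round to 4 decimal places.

0.6844

Time to first failure ~ Exp(Σλ) with Σλ = 0.2028.
By memorylessness, P(T > 2.452+1.87 | T > 2.452) = P(T > 1.87) = e^(−0.2028·1.87) ≈ 0.6844.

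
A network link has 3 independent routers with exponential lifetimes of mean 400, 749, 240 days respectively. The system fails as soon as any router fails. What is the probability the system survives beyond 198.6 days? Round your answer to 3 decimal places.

The first failure time is exponential with rate Σλ_i = 1/400 + 1/749 + 1/240 = 0.00800178 per day.
P(min > 198.6) = e^(−0.00800178·198.6) = e^(−1.5892) ≈ 0.204.

0.204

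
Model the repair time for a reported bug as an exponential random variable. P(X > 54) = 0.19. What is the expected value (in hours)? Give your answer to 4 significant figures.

32.52

e^(−λ·54) = 0.19 ⇒ λ = −ln(0.19)/54 = 0.0307543.
Mean = 1/λ = 32.5158 hours.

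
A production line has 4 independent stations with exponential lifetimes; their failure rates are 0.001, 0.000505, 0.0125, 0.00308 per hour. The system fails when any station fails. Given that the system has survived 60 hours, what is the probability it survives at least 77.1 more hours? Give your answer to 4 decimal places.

0.2679

Time to first failure ~ Exp(Σλ) with Σλ = 0.017085.
By memorylessness, P(T > 60+77.1 | T > 60) = P(T > 77.1) = e^(−0.017085·77.1) ≈ 0.2679.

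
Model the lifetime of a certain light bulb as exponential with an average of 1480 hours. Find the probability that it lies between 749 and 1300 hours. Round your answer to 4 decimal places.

0.1874

The rate is λ = 1/1480 = 0.000675676 per hour.
P(749 < X < 1300) = e^(−λ·749) − e^(−λ·1300) = 0.60285 − 0.41546 ≈ 0.1874.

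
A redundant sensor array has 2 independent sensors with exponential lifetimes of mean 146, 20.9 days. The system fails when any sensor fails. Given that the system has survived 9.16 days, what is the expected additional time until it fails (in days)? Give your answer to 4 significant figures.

First-failure rate Σλ = 1/146 + 1/20.9 = 0.0546962.
By memorylessness the expected residual is 1/Σλ = 18.2828 days, regardless of the 9.16 already elapsed.

18.28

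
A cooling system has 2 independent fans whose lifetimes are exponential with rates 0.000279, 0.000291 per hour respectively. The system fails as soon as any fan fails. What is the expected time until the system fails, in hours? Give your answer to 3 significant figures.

1750

The time to first failure is exponential with rate Σλ = 0.000279 + 0.000291 = 0.00057.
E[min] = 1/Σλ = 1/0.00057 = 1754.39 hours.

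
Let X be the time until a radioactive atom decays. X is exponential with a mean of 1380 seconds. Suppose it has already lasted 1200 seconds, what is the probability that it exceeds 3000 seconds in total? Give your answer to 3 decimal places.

0.271

The rate is λ = 1/1380 = 0.000724638 per second.
By the memoryless property, P(X > 1200+1800 | X > 1200) = P(X > 1800).
P(X > 1800) = e^(−1.3043) ≈ 0.271.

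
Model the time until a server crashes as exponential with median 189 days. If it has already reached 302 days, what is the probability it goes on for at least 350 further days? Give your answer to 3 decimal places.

0.277

For an exponential, median = ln(2)/λ, so λ = ln 2 / 189 = 0.00366745 per day.
By the memoryless property, P(X > 302+350 | X > 302) = P(X > 350).
P(X > 350) = e^(−1.2836) ≈ 0.277.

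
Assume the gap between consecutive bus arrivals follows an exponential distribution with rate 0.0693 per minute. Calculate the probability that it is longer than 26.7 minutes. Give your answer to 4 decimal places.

P(X > 26.7) = e^(−λ·26.7) = e^(−1.8503) ≈ 0.1572.

0.1572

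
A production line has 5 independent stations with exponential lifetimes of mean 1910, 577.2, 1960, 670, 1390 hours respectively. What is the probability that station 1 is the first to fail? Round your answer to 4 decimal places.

0.1052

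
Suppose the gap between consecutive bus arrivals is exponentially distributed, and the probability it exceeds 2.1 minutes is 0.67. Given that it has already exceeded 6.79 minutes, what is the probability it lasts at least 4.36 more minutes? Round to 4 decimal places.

From e^(−λ·2.1) = 0.67, λ = −ln(0.67)/2.1 = 0.190704.
Memoryless: P(X > 6.79+4.36 | X > 6.79) = P(X > 4.36) = e^(−0.190704·4.36) ≈ 0.4354.

0.4354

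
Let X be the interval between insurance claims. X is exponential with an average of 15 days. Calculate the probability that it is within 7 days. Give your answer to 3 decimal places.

0.373

The rate is λ = 1/15 = 0.0666667 per day.
P(X ≤ 7) = 1 − e^(−λ·7) = 1 − e^(−0.46667) ≈ 0.373.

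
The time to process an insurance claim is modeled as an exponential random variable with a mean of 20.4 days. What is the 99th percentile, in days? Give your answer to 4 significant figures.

The rate is λ = 1/20.4 = 0.0490196 per day.
Set 1 − e^(−λt) = 0.99, so t = −ln(0.01)/λ = 4.6052/0.0490196 ≈ 93.9455 days.

93.95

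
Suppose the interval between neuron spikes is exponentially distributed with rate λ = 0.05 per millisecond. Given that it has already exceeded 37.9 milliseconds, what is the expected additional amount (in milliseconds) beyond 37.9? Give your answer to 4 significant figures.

By memorylessness, the remaining amount past any threshold is again Exp(λ) with mean 1/λ = 20 milliseconds.

20.00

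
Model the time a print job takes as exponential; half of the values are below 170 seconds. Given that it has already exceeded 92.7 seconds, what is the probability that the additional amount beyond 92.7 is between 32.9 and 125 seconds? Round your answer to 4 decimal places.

0.2738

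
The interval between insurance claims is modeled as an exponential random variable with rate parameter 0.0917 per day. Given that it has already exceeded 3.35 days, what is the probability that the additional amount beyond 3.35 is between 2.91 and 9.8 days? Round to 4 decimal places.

Memoryless: the residual past 3.35 is again Exp(λ).
P(2.91 < residual < 9.8) = e^(−λ·2.91) − e^(−λ·9.8) = 0.76579 − 0.40711 ≈ 0.3587.

0.3587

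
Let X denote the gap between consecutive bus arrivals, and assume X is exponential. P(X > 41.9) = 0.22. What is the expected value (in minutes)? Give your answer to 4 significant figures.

27.67

e^(−λ·41.9) = 0.22 ⇒ λ = −ln(0.22)/41.9 = 0.0361367.
Mean = 1/λ = 27.6727 minutes.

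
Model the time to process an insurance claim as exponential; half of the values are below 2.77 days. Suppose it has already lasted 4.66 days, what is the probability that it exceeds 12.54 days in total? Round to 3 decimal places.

For an exponential, median = ln(2)/λ, so λ = ln 2 / 2.77 = 0.250234 per day.
The exponential is memoryless, so the remaining time is again Exp(λ): the condition X > 4.66 is irrelevant.
P(X > 7.88) = e^(−1.9718) ≈ 0.139.

0.139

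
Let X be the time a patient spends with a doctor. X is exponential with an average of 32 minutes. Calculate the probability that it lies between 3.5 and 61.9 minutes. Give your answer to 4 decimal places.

0.7519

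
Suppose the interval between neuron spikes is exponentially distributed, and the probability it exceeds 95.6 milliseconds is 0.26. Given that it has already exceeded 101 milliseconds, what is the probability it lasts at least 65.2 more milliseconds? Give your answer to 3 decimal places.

0.399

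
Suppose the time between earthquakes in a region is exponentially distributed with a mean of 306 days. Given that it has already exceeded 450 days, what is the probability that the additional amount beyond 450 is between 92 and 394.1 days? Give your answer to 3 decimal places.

0.464

The rate is λ = 1/306 = 0.00326797 per day.
Memoryless: the residual past 450 is again Exp(λ).
P(92 < residual < 394.1) = e^(−λ·92) − e^(−λ·394.1) = 0.74033 − 0.27585 ≈ 0.464.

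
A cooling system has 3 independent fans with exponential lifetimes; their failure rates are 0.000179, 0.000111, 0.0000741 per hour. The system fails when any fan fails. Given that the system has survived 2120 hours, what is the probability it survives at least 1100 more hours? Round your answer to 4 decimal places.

0.6700

Time to first failure ~ Exp(Σλ) with Σλ = 0.0003641.
By memorylessness, P(T > 2120+1100 | T > 2120) = P(T > 1100) = e^(−0.0003641·1100) ≈ 0.6700.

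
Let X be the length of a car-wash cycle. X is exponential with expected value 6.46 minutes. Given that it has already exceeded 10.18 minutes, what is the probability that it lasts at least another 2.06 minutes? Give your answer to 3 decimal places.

The rate is λ = 1/6.46 = 0.154799 per minute.
The exponential is memoryless, so the remaining time is again Exp(λ): the condition X > 10.18 is irrelevant.
P(X > 2.06) = e^(−0.31889) ≈ 0.727.

0.727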